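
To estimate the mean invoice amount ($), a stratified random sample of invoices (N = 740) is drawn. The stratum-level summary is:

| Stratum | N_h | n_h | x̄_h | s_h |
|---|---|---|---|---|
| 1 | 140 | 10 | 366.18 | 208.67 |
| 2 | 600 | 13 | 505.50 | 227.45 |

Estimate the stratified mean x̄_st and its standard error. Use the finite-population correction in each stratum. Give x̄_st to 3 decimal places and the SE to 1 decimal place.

x̄_st = Σ W_h x̄_h = (140·366.18 + 600·505.50)/740 = 479.14216
V̂(x̄_st) = Σ W_h² (1 − n_h/N_h) s_h²/n_h, with W_h = N_h/N and N = 740:
  stratum 1: (140/740)²·(1 − 10/140)·208.67²/10 = 144.72
  stratum 2: (600/740)²·(1 − 13/600)·227.45²/13 = 2559.5
V̂(x̄_st) = 2704.22
SE(x̄_st) = √2704.22 = 52.0021

x̄_st ≈ 479.142, SE ≈ 52.0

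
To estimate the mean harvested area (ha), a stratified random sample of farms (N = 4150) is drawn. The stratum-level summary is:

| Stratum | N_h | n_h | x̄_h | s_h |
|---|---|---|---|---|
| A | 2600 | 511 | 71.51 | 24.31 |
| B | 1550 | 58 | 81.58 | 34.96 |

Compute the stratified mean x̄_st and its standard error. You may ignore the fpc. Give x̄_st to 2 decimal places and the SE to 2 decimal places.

x̄_st = Σ W_h x̄_h = (2600·71.51 + 1550·81.58)/4150 = 75.27108
V̂(x̄_st) = Σ W_h² s_h²/n_h, with W_h = N_h/N and N = 4150:
  stratum A: (2600/4150)²·24.31²/511 = 0.453941
  stratum B: (1550/4150)²·34.96²/58 = 2.93956
V̂(x̄_st) = 3.3935
SE(x̄_st) = √3.3935 = 1.84215

x̄_st ≈ 75.27, SE ≈ 1.84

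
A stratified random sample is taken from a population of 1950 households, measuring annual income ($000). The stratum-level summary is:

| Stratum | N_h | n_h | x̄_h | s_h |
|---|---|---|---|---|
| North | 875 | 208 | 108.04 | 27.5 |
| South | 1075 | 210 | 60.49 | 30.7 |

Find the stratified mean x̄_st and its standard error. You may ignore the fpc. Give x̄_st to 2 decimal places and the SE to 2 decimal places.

x̄_st = Σ W_h x̄_h = (875·108.04 + 1075·60.49)/1950 = 81.82654
V̂(x̄_st) = Σ W_h² s_h²/n_h, with W_h = N_h/N and N = 1950:
  stratum North: (875/1950)²·27.5²/208 = 0.732064
  stratum South: (1075/1950)²·30.7²/210 = 1.36397
V̂(x̄_st) = 2.09603
SE(x̄_st) = √2.09603 = 1.44777

x̄_st ≈ 81.83, SE ≈ 1.45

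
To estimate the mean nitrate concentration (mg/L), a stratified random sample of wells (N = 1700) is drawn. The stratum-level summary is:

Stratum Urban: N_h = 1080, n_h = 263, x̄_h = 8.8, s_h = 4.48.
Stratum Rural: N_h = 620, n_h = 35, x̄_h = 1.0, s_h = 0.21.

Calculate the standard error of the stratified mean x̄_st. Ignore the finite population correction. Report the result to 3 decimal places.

V̂(x̄_st) = Σ W_h² s_h²/n_h, with W_h = N_h/N and N = 1700:
  stratum Urban: (1080/1700)²·4.48²/263 = 0.0307999
  stratum Rural: (620/1700)²·0.21²/35 = 0.000167593
V̂(x̄_st) = 0.0309675
SE(x̄_st) = √0.0309675 = 0.175976

SE(x̄_st) ≈ 0.176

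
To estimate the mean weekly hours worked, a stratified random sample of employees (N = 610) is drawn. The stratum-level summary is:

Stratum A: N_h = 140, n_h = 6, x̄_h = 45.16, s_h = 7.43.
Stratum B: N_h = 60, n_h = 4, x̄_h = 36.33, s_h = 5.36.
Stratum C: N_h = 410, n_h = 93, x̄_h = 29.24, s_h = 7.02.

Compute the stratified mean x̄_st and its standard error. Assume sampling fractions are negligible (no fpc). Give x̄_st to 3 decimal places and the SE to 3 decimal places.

x̄_st = Σ W_h x̄_h = (140·45.16 + 60·36.33 + 410·29.24)/610 = 33.59115
V̂(x̄_st) = Σ W_h² s_h²/n_h, with W_h = N_h/N and N = 610:
  stratum A: (140/610)²·7.43²/6 = 0.484644
  stratum B: (60/610)²·5.36²/4 = 0.0694884
  stratum C: (410/610)²·7.02²/93 = 0.239386
V̂(x̄_st) = 0.793519
SE(x̄_st) = √0.793519 = 0.890797

x̄_st ≈ 33.591, SE ≈ 0.891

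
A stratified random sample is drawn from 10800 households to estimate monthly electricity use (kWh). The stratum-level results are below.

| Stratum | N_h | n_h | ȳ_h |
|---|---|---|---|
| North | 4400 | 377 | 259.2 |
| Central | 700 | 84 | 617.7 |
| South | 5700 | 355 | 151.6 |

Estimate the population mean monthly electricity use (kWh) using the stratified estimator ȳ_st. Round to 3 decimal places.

N = Σ N_h = 10800. Stratum weights W_h = N_h/N.
ȳ_st = (4400·259.2 + 700·617.7 + 5700·151.6) / 10800 = 225.64722

ȳ_st ≈ 225.647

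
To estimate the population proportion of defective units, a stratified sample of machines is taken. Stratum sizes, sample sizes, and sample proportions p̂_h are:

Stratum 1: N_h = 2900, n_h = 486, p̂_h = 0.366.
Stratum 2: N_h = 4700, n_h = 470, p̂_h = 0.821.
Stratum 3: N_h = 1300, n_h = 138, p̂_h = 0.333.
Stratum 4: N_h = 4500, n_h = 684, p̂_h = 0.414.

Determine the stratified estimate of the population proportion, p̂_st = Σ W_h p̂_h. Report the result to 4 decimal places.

p̂_st ≈ 0.5385

N = 13400; stratum weights W_h = N_h/N.
p̂_st = Σ W_h p̂_h = (2900·0.366 + 4700·0.821 + 1300·0.333 + 4500·0.414)/13400 = 0.53851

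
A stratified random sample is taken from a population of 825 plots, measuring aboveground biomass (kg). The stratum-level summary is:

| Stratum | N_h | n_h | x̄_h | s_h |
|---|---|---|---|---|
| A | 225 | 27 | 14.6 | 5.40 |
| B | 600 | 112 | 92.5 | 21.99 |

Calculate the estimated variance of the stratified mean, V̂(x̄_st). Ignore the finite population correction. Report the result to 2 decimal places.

V̂(x̄_st) = Σ W_h² s_h²/n_h, with W_h = N_h/N and N = 825:
  stratum A: (225/825)²·5.40²/27 = 0.0803306
  stratum B: (600/825)²·21.99²/112 = 2.28364
V̂(x̄_st) = 2.36397

V̂(x̄_st) ≈ 2.36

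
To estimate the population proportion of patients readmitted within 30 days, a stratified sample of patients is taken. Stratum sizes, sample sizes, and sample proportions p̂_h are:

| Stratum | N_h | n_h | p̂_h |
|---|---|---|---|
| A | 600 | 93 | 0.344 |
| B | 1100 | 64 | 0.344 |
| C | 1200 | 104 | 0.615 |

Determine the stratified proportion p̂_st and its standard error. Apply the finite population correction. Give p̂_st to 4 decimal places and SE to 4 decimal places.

N = 2900; stratum weights W_h = N_h/N.
p̂_st = Σ W_h p̂_h = (600·0.344 + 1100·0.344 + 1200·0.615)/2900 = 0.45614
V̂(p̂_st) = Σ W_h² (1 − n_h/N_h) p̂_h(1−p̂_h)/(n_h−1):
  stratum A: (600/2900)²·(1 − 93/600)·0.344·0.656/92 = 8.87233e-05
  stratum B: (1100/2900)²·(1 − 64/1100)·0.344·0.656/63 = 0.000485376
  stratum C: (1200/2900)²·(1 − 104/1200)·0.615·0.385/103 = 0.000359496
V̂(p̂_st) = 0.000933595; SE = √V̂ = 0.0305548

p̂_st ≈ 0.4561, SE ≈ 0.0306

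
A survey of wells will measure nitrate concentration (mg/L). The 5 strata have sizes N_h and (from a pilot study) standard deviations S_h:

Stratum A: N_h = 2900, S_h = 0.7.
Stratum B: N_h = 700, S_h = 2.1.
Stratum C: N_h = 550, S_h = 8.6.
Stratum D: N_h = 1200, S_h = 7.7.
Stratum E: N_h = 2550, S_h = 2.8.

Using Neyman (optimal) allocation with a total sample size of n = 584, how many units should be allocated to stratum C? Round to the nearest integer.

Neyman allocation: n_h = n · N_h S_h / Σ N_i S_i, with n = 584.
  stratum A: N_h·S_h = 2900·0.7 = 2030.00
  stratum B: N_h·S_h = 700·2.1 = 1470.00
  stratum C: N_h·S_h = 550·8.6 = 4730.00
  stratum D: N_h·S_h = 1200·7.7 = 9240.00
  stratum E: N_h·S_h = 2550·2.8 = 7140.00
Σ N_h S_h = 24610.00
n for stratum C = 584·4730.00/24610.00 = 112.244 → 112

112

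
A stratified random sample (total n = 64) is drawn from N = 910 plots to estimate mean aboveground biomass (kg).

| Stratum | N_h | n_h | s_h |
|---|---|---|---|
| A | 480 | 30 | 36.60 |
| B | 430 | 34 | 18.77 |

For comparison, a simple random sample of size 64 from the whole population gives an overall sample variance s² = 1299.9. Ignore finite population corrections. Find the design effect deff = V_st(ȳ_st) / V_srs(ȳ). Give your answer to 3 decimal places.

deff ≈ 0.726

V̂(ȳ_st) = Σ W_h² s_h²/n_h, with W_h = N_h/N and N = 910:
  stratum A: (480/910)²·36.60²/30 = 12.4234
  stratum B: (430/910)²·18.77²/34 = 2.31368
V_st = 14.7371
V_srs = s²/n = 1299.9/64 = 20.3109
deff = V_st / V_srs = 14.7371/20.3109 = 0.7256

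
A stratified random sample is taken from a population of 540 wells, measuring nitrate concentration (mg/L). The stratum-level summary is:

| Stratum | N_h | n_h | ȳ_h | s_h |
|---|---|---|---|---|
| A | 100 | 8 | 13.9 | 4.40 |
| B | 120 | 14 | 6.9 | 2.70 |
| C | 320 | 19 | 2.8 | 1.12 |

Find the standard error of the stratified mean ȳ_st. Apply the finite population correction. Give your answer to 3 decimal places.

V̂(ȳ_st) = Σ W_h² (1 − n_h/N_h) s_h²/n_h, with W_h = N_h/N and N = 540:
  stratum A: (100/540)²·(1 − 8/100)·4.40²/8 = 0.0763512
  stratum B: (120/540)²·(1 − 14/120)·2.70²/14 = 0.0227143
  stratum C: (320/540)²·(1 − 19/320)·1.12²/19 = 0.0218078
V̂(ȳ_st) = 0.120873
SE(ȳ_st) = √0.120873 = 0.347668

SE(ȳ_st) ≈ 0.348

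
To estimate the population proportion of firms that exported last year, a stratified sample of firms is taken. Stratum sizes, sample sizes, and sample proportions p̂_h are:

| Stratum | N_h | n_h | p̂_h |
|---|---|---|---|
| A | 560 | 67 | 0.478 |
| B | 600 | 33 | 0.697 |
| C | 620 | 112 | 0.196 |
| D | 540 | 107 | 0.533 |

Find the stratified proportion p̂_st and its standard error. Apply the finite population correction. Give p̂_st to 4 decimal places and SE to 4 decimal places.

N = 2320; stratum weights W_h = N_h/N.
p̂_st = Σ W_h p̂_h = (560·0.478 + 600·0.697 + 620·0.196 + 540·0.533)/2320 = 0.47208
V̂(p̂_st) = Σ W_h² (1 − n_h/N_h) p̂_h(1−p̂_h)/(n_h−1):
  stratum A: (560/2320)²·(1 − 67/560)·0.478·0.522/66 = 0.000193916
  stratum B: (600/2320)²·(1 − 33/600)·0.697·0.303/32 = 0.000417142
  stratum C: (620/2320)²·(1 − 112/620)·0.196·0.804/111 = 8.30747e-05
  stratum D: (540/2320)²·(1 − 107/540)·0.533·0.467/106 = 0.00010201
V̂(p̂_st) = 0.000796143; SE = √V̂ = 0.028216

p̂_st ≈ 0.4721, SE ≈ 0.0282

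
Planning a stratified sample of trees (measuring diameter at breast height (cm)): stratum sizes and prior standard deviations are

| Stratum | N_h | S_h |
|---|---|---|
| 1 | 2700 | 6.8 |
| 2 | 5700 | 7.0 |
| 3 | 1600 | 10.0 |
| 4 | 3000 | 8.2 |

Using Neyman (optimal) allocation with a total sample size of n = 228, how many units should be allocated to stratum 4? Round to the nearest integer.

57

Neyman allocation: n_h = n · N_h S_h / Σ N_i S_i, with n = 228.
  stratum 1: N_h·S_h = 2700·6.8 = 18360.00
  stratum 2: N_h·S_h = 5700·7.0 = 39900.00
  stratum 3: N_h·S_h = 1600·10.0 = 16000.00
  stratum 4: N_h·S_h = 3000·8.2 = 24600.00
Σ N_h S_h = 98860.00
n for stratum 4 = 228·24600.00/98860.00 = 56.735 → 57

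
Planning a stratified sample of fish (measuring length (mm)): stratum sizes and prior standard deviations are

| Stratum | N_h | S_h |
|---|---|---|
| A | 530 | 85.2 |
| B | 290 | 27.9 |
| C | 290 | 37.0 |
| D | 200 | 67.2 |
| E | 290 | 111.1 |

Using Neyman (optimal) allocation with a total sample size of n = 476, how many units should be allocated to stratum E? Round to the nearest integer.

140

Neyman allocation: n_h = n · N_h S_h / Σ N_i S_i, with n = 476.
  stratum A: N_h·S_h = 530·85.2 = 45156.00
  stratum B: N_h·S_h = 290·27.9 = 8091.00
  stratum C: N_h·S_h = 290·37.0 = 10730.00
  stratum D: N_h·S_h = 200·67.2 = 13440.00
  stratum E: N_h·S_h = 290·111.1 = 32219.00
Σ N_h S_h = 109636.00
n for stratum E = 476·32219.00/109636.00 = 139.883 → 140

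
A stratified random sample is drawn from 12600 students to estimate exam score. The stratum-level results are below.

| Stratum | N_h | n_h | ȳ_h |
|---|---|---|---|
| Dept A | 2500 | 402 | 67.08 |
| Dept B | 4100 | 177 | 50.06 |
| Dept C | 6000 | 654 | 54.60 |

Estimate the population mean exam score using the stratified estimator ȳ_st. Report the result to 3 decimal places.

ȳ_st ≈ 55.599

N = Σ N_h = 12600. Stratum weights W_h = N_h/N.
ȳ_st = (2500·67.08 + 4100·50.06 + 6000·54.60) / 12600 = 55.59889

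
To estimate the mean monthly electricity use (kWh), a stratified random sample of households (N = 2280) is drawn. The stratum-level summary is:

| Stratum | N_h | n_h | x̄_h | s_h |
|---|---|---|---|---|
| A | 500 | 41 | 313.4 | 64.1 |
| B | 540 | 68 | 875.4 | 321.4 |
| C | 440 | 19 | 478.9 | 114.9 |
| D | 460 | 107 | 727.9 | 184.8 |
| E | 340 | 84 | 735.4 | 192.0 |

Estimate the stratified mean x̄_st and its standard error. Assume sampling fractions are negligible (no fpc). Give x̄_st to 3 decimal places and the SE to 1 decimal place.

x̄_st = Σ W_h x̄_h = (500·313.4 + 540·875.4 + 440·478.9 + 460·727.9 + 340·735.4)/2280 = 625.00088
V̂(x̄_st) = Σ W_h² s_h²/n_h, with W_h = N_h/N and N = 2280:
  stratum A: (500/2280)²·64.1²/41 = 4.81951
  stratum B: (540/2280)²·321.4²/68 = 85.212
  stratum C: (440/2280)²·114.9²/19 = 25.8775
  stratum D: (460/2280)²·184.8²/107 = 12.9917
  stratum E: (340/2280)²·192.0²/84 = 9.75913
V̂(x̄_st) = 138.66
SE(x̄_st) = √138.66 = 11.7754

x̄_st ≈ 625.001, SE ≈ 11.8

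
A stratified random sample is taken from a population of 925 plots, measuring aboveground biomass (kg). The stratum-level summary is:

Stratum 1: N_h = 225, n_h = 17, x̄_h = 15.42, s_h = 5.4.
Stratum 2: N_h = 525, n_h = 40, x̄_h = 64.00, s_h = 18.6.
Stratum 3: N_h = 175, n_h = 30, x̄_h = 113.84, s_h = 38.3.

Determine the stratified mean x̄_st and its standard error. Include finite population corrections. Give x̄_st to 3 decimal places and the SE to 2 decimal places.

x̄_st = Σ W_h x̄_h = (225·15.42 + 525·64.00 + 175·113.84)/925 = 61.61243
V̂(x̄_st) = Σ W_h² (1 − n_h/N_h) s_h²/n_h, with W_h = N_h/N and N = 925:
  stratum 1: (225/925)²·(1 − 17/225)·5.4²/17 = 0.0938212
  stratum 2: (525/925)²·(1 − 40/525)·18.6²/40 = 2.57385
  stratum 3: (175/925)²·(1 − 30/175)·38.3²/30 = 1.4501
V̂(x̄_st) = 4.11778
SE(x̄_st) = √4.11778 = 2.02923

x̄_st ≈ 61.612, SE ≈ 2.03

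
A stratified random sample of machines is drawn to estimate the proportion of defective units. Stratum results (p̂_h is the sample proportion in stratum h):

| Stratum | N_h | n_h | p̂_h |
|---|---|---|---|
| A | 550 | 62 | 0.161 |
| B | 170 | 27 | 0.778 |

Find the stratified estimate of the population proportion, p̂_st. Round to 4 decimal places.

N = 720; stratum weights W_h = N_h/N.
p̂_st = Σ W_h p̂_h = (550·0.161 + 170·0.778)/720 = 0.30668

p̂_st ≈ 0.3067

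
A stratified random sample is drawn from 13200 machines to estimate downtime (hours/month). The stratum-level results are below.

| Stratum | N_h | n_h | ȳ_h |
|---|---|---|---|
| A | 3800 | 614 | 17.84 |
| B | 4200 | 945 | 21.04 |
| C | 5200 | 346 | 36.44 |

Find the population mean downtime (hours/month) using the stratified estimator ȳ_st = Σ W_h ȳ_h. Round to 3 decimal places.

ȳ_st ≈ 26.185

N = Σ N_h = 13200. Stratum weights W_h = N_h/N.
ȳ_st = (3800·17.84 + 4200·21.04 + 5200·36.44) / 13200 = 26.18545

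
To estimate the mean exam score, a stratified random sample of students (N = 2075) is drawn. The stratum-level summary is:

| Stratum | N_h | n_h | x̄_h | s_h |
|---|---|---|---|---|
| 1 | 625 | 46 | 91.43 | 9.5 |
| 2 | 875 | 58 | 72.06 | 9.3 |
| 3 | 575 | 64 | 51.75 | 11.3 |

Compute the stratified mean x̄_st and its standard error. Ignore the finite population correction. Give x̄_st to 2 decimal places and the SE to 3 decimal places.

x̄_st ≈ 72.27, SE ≈ 0.772

x̄_st = Σ W_h x̄_h = (625·91.43 + 875·72.06 + 575·51.75)/2075 = 72.26627
V̂(x̄_st) = Σ W_h² s_h²/n_h, with W_h = N_h/N and N = 2075:
  stratum 1: (625/2075)²·9.5²/46 = 0.177997
  stratum 2: (875/2075)²·9.3²/58 = 0.265166
  stratum 3: (575/2075)²·11.3²/64 = 0.153206
V̂(x̄_st) = 0.596369
SE(x̄_st) = √0.596369 = 0.77225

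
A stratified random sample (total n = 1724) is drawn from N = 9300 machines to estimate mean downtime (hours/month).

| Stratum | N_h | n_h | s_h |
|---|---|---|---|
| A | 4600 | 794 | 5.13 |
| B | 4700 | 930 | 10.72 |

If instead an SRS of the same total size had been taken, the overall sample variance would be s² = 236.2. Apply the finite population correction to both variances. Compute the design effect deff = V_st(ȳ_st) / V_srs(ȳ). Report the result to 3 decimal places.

V̂(ȳ_st) = Σ W_h² (1 − n_h/N_h) s_h²/n_h, with W_h = N_h/N and N = 9300:
  stratum A: (4600/9300)²·(1 − 794/4600)·5.13²/794 = 0.00670927
  stratum B: (4700/9300)²·(1 − 930/4700)·10.72²/930 = 0.0253151
V_st = 0.0320244
V_srs = (1 − 1724/9300)·236.2/1724 = 0.111609
deff = V_st / V_srs = 0.0320244/0.111609 = 0.2869

deff ≈ 0.287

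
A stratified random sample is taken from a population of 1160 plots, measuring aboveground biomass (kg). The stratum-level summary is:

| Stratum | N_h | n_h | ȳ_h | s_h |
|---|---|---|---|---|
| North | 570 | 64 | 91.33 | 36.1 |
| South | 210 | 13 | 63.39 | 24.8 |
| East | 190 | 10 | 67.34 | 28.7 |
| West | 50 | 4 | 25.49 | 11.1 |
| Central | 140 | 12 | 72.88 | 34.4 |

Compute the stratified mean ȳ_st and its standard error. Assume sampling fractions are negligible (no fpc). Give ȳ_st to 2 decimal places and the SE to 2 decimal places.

ȳ_st ≈ 77.28, SE ≈ 3.19

ȳ_st = Σ W_h ȳ_h = (570·91.33 + 210·63.39 + 190·67.34 + 50·25.49 + 140·72.88)/1160 = 77.27784
V̂(ȳ_st) = Σ W_h² s_h²/n_h, with W_h = N_h/N and N = 1160:
  stratum North: (570/1160)²·36.1²/64 = 4.91664
  stratum South: (210/1160)²·24.8²/13 = 1.55054
  stratum East: (190/1160)²·28.7²/10 = 2.20981
  stratum West: (50/1160)²·11.1²/4 = 0.0572282
  stratum Central: (140/1160)²·34.4²/12 = 1.4364
V̂(ȳ_st) = 10.1706
SE(ȳ_st) = √10.1706 = 3.18914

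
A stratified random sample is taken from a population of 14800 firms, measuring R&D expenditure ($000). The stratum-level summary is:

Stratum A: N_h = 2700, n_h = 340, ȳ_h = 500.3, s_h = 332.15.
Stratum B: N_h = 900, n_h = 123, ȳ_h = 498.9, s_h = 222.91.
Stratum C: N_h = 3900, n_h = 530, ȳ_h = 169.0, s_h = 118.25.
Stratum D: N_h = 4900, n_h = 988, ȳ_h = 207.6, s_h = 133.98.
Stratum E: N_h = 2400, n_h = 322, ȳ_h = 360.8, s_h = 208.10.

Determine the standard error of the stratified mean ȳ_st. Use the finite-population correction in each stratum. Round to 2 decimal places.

V̂(ȳ_st) = Σ W_h² (1 − n_h/N_h) s_h²/n_h, with W_h = N_h/N and N = 14800:
  stratum A: (2700/14800)²·(1 − 340/2700)·332.15²/340 = 9.43935
  stratum B: (900/14800)²·(1 − 123/900)·222.91²/123 = 1.28972
  stratum C: (3900/14800)²·(1 − 530/3900)·118.25²/530 = 1.58306
  stratum D: (4900/14800)²·(1 − 988/4900)·133.98²/988 = 1.58999
  stratum E: (2400/14800)²·(1 − 322/2400)·208.10²/322 = 3.06212
V̂(ȳ_st) = 16.9642
SE(ȳ_st) = √16.9642 = 4.11877

SE(ȳ_st) ≈ 4.12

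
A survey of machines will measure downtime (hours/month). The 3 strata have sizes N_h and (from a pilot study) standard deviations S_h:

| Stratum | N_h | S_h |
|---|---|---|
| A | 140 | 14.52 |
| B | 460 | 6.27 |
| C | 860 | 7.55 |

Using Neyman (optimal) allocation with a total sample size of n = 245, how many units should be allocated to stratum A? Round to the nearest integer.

Neyman allocation: n_h = n · N_h S_h / Σ N_i S_i, with n = 245.
  stratum A: N_h·S_h = 140·14.52 = 2032.80
  stratum B: N_h·S_h = 460·6.27 = 2884.20
  stratum C: N_h·S_h = 860·7.55 = 6493.00
Σ N_h S_h = 11410.00
n for stratum A = 245·2032.80/11410.00 = 43.649 → 44

44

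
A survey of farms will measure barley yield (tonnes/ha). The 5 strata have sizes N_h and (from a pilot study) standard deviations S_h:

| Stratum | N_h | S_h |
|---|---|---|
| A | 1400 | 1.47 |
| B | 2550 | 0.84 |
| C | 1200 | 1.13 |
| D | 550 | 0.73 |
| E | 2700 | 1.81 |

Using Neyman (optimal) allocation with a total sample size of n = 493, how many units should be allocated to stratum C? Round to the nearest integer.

Neyman allocation: n_h = n · N_h S_h / Σ N_i S_i, with n = 493.
  stratum A: N_h·S_h = 1400·1.47 = 2058.00
  stratum B: N_h·S_h = 2550·0.84 = 2142.00
  stratum C: N_h·S_h = 1200·1.13 = 1356.00
  stratum D: N_h·S_h = 550·0.73 = 401.50
  stratum E: N_h·S_h = 2700·1.81 = 4887.00
Σ N_h S_h = 10844.50
n for stratum C = 493·1356.00/10844.50 = 61.645 → 62

62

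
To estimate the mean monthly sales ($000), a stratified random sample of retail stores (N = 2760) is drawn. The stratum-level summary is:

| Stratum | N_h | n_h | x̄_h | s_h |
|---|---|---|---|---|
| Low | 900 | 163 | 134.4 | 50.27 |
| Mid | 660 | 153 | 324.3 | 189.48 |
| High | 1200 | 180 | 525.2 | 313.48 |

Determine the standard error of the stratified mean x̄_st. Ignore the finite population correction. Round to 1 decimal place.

SE(x̄_st) ≈ 10.9

V̂(x̄_st) = Σ W_h² s_h²/n_h, with W_h = N_h/N and N = 2760:
  stratum Low: (900/2760)²·50.27²/163 = 1.64853
  stratum Mid: (660/2760)²·189.48²/153 = 13.4185
  stratum High: (1200/2760)²·313.48²/180 = 103.203
V̂(x̄_st) = 118.27
SE(x̄_st) = √118.27 = 10.8752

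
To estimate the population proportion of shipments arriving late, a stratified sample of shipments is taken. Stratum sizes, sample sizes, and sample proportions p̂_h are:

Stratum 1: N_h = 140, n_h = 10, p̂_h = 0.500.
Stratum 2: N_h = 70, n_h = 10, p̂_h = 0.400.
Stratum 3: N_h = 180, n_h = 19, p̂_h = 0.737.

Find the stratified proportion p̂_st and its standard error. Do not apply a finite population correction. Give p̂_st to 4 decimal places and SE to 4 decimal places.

N = 390; stratum weights W_h = N_h/N.
p̂_st = Σ W_h p̂_h = (140·0.500 + 70·0.400 + 180·0.737)/390 = 0.59144
V̂(p̂_st) = Σ W_h² p̂_h(1−p̂_h)/(n_h−1):
  stratum 1: (140/390)²·0.500·0.500/9 = 0.00357952
  stratum 2: (70/390)²·0.400·0.600/9 = 0.000859084
  stratum 3: (180/390)²·0.737·0.263/18 = 0.00229386
V̂(p̂_st) = 0.00673246; SE = √V̂ = 0.0820516

p̂_st ≈ 0.5914, SE ≈ 0.0821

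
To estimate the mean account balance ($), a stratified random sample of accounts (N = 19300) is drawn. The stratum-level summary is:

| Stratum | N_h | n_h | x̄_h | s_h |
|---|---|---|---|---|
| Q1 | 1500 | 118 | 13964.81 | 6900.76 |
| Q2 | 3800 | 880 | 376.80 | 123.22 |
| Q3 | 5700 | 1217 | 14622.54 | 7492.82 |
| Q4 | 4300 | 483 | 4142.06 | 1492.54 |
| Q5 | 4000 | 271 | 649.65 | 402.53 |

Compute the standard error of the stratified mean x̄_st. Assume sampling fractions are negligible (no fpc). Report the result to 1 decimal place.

SE(x̄_st) ≈ 82.0

V̂(x̄_st) = Σ W_h² s_h²/n_h, with W_h = N_h/N and N = 19300:
  stratum Q1: (1500/19300)²·6900.76²/118 = 2437.7
  stratum Q2: (3800/19300)²·123.22²/880 = 0.668856
  stratum Q3: (5700/19300)²·7492.82²/1217 = 4023.79
  stratum Q4: (4300/19300)²·1492.54²/483 = 228.943
  stratum Q5: (4000/19300)²·402.53²/271 = 25.6822
V̂(x̄_st) = 6716.78
SE(x̄_st) = √6716.78 = 81.956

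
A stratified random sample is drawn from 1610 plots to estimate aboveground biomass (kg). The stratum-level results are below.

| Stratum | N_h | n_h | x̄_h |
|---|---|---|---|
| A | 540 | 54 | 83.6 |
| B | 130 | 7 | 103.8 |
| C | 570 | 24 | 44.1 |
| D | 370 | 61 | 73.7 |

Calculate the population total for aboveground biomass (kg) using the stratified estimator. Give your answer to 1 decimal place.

τ̂_st ≈ 111044.0

τ̂_st = Σ N_h x̄_h = 540·83.6 + 130·103.8 + 570·44.1 + 370·73.7 = 111044.0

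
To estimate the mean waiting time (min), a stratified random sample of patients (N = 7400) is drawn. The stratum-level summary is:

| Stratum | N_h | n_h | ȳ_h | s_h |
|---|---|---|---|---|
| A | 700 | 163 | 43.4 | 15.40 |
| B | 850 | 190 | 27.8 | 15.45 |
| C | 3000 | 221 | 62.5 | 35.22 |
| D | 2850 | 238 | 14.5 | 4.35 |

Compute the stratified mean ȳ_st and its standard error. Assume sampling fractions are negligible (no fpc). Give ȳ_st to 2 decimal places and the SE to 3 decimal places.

ȳ_st = Σ W_h ȳ_h = (700·43.4 + 850·27.8 + 3000·62.5 + 2850·14.5)/7400 = 38.22095
V̂(ȳ_st) = Σ W_h² s_h²/n_h, with W_h = N_h/N and N = 7400:
  stratum A: (700/7400)²·15.40²/163 = 0.0130193
  stratum B: (850/7400)²·15.45²/190 = 0.0165759
  stratum C: (3000/7400)²·35.22²/221 = 0.922498
  stratum D: (2850/7400)²·4.35²/238 = 0.0117931
V̂(ȳ_st) = 0.963886
SE(ȳ_st) = √0.963886 = 0.981777

ȳ_st ≈ 38.22, SE ≈ 0.982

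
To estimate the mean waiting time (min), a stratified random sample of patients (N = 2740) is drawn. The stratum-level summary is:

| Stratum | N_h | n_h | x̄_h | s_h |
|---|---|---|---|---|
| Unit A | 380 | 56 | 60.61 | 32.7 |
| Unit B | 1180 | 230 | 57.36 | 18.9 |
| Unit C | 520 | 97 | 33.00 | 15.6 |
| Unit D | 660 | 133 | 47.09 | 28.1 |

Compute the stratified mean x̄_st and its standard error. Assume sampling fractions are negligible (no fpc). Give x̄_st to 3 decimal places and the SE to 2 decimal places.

x̄_st = Σ W_h x̄_h = (380·60.61 + 1180·57.36 + 520·33.00 + 660·47.09)/2740 = 50.71387
V̂(x̄_st) = Σ W_h² s_h²/n_h, with W_h = N_h/N and N = 2740:
  stratum Unit A: (380/2740)²·32.7²/56 = 0.36726
  stratum Unit B: (1180/2740)²·18.9²/230 = 0.288044
  stratum Unit C: (520/2740)²·15.6²/97 = 0.0903614
  stratum Unit D: (660/2740)²·28.1²/133 = 0.344467
V̂(x̄_st) = 1.09013
SE(x̄_st) = √1.09013 = 1.04409

x̄_st ≈ 50.714, SE ≈ 1.04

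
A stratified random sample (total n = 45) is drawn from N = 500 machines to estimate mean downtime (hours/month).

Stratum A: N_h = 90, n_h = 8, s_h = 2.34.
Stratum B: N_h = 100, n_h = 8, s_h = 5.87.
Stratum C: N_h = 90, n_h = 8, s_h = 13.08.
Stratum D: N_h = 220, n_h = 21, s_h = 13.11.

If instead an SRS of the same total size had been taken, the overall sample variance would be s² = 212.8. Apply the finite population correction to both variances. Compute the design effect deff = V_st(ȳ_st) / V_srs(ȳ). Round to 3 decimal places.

V̂(ȳ_st) = Σ W_h² (1 − n_h/N_h) s_h²/n_h, with W_h = N_h/N and N = 500:
  stratum A: (90/500)²·(1 − 8/90)·2.34²/8 = 0.020205
  stratum B: (100/500)²·(1 − 8/100)·5.87²/8 = 0.158502
  stratum C: (90/500)²·(1 − 8/90)·13.08²/8 = 0.631309
  stratum D: (220/500)²·(1 − 21/220)·13.11²/21 = 1.43325
V_st = 2.24327
V_srs = (1 − 45/500)·212.8/45 = 4.30329
deff = V_st / V_srs = 2.24327/4.30329 = 0.5213

deff ≈ 0.521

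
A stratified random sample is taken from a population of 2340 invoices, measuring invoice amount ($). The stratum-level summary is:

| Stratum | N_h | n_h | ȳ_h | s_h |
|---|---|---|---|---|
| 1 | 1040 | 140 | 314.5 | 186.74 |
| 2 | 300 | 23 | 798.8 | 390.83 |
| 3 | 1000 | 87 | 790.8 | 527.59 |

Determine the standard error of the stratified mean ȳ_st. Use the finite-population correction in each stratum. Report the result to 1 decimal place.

V̂(ȳ_st) = Σ W_h² (1 − n_h/N_h) s_h²/n_h, with W_h = N_h/N and N = 2340:
  stratum 1: (1040/2340)²·(1 − 140/1040)·186.74²/140 = 42.5785
  stratum 2: (300/2340)²·(1 − 23/300)·390.83²/23 = 100.79
  stratum 3: (1000/2340)²·(1 − 87/1000)·527.59²/87 = 533.474
V̂(ȳ_st) = 676.842
SE(ȳ_st) = √676.842 = 26.0162

SE(ȳ_st) ≈ 26.0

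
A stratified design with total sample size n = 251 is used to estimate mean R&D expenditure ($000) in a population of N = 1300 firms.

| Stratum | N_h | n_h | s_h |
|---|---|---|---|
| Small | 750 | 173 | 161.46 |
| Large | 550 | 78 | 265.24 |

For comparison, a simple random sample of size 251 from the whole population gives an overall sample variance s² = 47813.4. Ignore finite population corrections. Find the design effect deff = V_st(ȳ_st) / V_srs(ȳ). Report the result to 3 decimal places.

V̂(ȳ_st) = Σ W_h² s_h²/n_h, with W_h = N_h/N and N = 1300:
  stratum Small: (750/1300)²·161.46²/173 = 50.1556
  stratum Large: (550/1300)²·265.24²/78 = 161.444
V_st = 211.6
V_srs = s²/n = 47813.4/251 = 190.492
deff = V_st / V_srs = 211.6/190.492 = 1.1108

deff ≈ 1.111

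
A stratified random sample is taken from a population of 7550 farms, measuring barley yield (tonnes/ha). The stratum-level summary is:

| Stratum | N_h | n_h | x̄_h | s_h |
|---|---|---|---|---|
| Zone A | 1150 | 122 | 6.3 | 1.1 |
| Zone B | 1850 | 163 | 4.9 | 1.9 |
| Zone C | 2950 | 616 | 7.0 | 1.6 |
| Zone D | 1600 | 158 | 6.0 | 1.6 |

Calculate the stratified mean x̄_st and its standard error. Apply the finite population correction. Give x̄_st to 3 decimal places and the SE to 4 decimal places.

x̄_st = Σ W_h x̄_h = (1150·6.3 + 1850·4.9 + 2950·7.0 + 1600·6.0)/7550 = 6.16689
V̂(x̄_st) = Σ W_h² (1 − n_h/N_h) s_h²/n_h, with W_h = N_h/N and N = 7550:
  stratum Zone A: (1150/7550)²·(1 − 122/1150)·1.1²/122 = 0.000205694
  stratum Zone B: (1850/7550)²·(1 − 163/1850)·1.9²/163 = 0.00121259
  stratum Zone C: (2950/7550)²·(1 − 616/2950)·1.6²/616 = 0.000501982
  stratum Zone D: (1600/7550)²·(1 − 158/1600)·1.6²/158 = 0.000655804
V̂(x̄_st) = 0.00257607
SE(x̄_st) = √0.00257607 = 0.050755

x̄_st ≈ 6.167, SE ≈ 0.0508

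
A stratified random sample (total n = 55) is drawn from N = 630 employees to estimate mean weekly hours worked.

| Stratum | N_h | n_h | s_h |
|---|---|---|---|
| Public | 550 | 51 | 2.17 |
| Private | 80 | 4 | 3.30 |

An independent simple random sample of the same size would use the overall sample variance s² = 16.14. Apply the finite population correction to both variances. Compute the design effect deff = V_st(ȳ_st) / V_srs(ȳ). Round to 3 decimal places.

deff ≈ 0.394

V̂(ȳ_st) = Σ W_h² (1 − n_h/N_h) s_h²/n_h, with W_h = N_h/N and N = 630:
  stratum Public: (550/630)²·(1 − 51/550)·2.17²/51 = 0.0638457
  stratum Private: (80/630)²·(1 − 4/80)·3.30²/4 = 0.0417052
V_st = 0.105551
V_srs = (1 − 55/630)·16.14/55 = 0.267835
deff = V_st / V_srs = 0.105551/0.267835 = 0.3941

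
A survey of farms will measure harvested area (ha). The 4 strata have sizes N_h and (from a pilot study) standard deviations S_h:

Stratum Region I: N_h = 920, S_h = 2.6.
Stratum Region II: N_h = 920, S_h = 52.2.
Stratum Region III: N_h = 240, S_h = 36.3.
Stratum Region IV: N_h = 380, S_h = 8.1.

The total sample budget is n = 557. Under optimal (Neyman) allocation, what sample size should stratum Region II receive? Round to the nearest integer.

Neyman allocation: n_h = n · N_h S_h / Σ N_i S_i, with n = 557.
  stratum Region I: N_h·S_h = 920·2.6 = 2392.00
  stratum Region II: N_h·S_h = 920·52.2 = 48024.00
  stratum Region III: N_h·S_h = 240·36.3 = 8712.00
  stratum Region IV: N_h·S_h = 380·8.1 = 3078.00
Σ N_h S_h = 62206.00
n for stratum Region II = 557·48024.00/62206.00 = 430.013 → 430

430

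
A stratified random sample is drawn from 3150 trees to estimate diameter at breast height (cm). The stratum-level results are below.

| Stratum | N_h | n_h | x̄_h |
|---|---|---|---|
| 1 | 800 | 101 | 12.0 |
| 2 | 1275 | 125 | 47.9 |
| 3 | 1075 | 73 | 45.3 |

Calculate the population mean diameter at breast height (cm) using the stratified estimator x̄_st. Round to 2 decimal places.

x̄_st ≈ 37.90

N = Σ N_h = 3150. Stratum weights W_h = N_h/N.
x̄_st = (800·12.0 + 1275·47.9 + 1075·45.3) / 3150 = 37.8952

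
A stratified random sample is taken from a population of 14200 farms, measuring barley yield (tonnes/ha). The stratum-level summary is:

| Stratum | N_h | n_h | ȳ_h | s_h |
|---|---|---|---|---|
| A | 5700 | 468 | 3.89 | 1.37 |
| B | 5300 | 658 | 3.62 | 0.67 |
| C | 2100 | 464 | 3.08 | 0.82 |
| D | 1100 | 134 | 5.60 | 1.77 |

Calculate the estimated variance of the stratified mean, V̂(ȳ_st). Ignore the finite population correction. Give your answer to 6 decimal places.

V̂(ȳ_st) ≈ 0.000913

V̂(ȳ_st) = Σ W_h² s_h²/n_h, with W_h = N_h/N and N = 14200:
  stratum A: (5700/14200)²·1.37²/468 = 0.000646202
  stratum B: (5300/14200)²·0.67²/658 = 9.50383e-05
  stratum C: (2100/14200)²·0.82²/464 = 3.16936e-05
  stratum D: (1100/14200)²·1.77²/134 = 0.000140298
V̂(ȳ_st) = 0.000913232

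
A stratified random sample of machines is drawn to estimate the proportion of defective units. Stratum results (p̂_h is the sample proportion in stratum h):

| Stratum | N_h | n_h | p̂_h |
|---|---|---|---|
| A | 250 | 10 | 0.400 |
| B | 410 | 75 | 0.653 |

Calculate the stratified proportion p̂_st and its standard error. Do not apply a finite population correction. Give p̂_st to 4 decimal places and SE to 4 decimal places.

p̂_st ≈ 0.5572, SE ≈ 0.0708

N = 660; stratum weights W_h = N_h/N.
p̂_st = Σ W_h p̂_h = (250·0.400 + 410·0.653)/660 = 0.55717
V̂(p̂_st) = Σ W_h² p̂_h(1−p̂_h)/(n_h−1):
  stratum A: (250/660)²·0.400·0.600/9 = 0.00382614
  stratum B: (410/660)²·0.653·0.347/74 = 0.00118166
V̂(p̂_st) = 0.0050078; SE = √V̂ = 0.0707658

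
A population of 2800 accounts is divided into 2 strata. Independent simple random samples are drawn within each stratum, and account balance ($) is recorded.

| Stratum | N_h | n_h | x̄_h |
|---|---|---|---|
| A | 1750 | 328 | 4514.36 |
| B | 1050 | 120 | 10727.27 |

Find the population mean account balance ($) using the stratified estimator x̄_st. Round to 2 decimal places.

N = Σ N_h = 2800. Stratum weights W_h = N_h/N.
x̄_st = (1750·4514.36 + 1050·10727.27) / 2800 = 6844.2013

x̄_st ≈ 6844.20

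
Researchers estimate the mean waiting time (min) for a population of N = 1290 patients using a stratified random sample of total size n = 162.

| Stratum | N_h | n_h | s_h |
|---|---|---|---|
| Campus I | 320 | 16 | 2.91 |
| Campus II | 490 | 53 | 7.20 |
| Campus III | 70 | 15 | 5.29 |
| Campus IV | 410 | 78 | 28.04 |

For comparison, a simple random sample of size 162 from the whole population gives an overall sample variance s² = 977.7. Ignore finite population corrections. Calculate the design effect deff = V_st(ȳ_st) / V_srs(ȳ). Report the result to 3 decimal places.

deff ≈ 0.198

V̂(ȳ_st) = Σ W_h² s_h²/n_h, with W_h = N_h/N and N = 1290:
  stratum Campus I: (320/1290)²·2.91²/16 = 0.0325677
  stratum Campus II: (490/1290)²·7.20²/53 = 0.141124
  stratum Campus III: (70/1290)²·5.29²/15 = 0.00549334
  stratum Campus IV: (410/1290)²·28.04²/78 = 1.01824
V_st = 1.19742
V_srs = s²/n = 977.7/162 = 6.03519
deff = V_st / V_srs = 1.19742/6.03519 = 0.1984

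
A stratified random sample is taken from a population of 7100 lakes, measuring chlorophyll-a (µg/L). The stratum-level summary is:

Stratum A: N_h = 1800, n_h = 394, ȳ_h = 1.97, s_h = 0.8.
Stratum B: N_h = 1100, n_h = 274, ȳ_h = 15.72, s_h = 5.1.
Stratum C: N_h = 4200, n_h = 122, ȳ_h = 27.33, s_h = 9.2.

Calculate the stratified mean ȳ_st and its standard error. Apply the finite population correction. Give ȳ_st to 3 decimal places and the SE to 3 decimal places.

ȳ_st ≈ 19.102, SE ≈ 0.487

ȳ_st = Σ W_h ȳ_h = (1800·1.97 + 1100·15.72 + 4200·27.33)/7100 = 19.10197
V̂(ȳ_st) = Σ W_h² (1 − n_h/N_h) s_h²/n_h, with W_h = N_h/N and N = 7100:
  stratum A: (1800/7100)²·(1 − 394/1800)·0.8²/394 = 8.15502e-05
  stratum B: (1100/7100)²·(1 − 274/1100)·5.1²/274 = 0.00171098
  stratum C: (4200/7100)²·(1 − 122/4200)·9.2²/122 = 0.23572
V̂(ȳ_st) = 0.237512
SE(ȳ_st) = √0.237512 = 0.487352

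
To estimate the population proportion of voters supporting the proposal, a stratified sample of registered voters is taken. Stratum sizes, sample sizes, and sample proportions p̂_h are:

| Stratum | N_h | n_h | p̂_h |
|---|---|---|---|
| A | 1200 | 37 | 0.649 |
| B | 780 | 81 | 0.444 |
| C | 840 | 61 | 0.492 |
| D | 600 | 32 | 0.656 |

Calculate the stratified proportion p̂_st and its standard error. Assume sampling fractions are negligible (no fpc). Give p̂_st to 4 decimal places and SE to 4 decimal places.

N = 3420; stratum weights W_h = N_h/N.
p̂_st = Σ W_h p̂_h = (1200·0.649 + 780·0.444 + 840·0.492 + 600·0.656)/3420 = 0.56491
V̂(p̂_st) = Σ W_h² p̂_h(1−p̂_h)/(n_h−1):
  stratum A: (1200/3420)²·0.649·0.351/36 = 0.00077904
  stratum B: (780/3420)²·0.444·0.556/80 = 0.000160511
  stratum C: (840/3420)²·0.492·0.508/60 = 0.000251295
  stratum D: (600/3420)²·0.656·0.344/31 = 0.000224053
V̂(p̂_st) = 0.0014149; SE = √V̂ = 0.0376151

p̂_st ≈ 0.5649, SE ≈ 0.0376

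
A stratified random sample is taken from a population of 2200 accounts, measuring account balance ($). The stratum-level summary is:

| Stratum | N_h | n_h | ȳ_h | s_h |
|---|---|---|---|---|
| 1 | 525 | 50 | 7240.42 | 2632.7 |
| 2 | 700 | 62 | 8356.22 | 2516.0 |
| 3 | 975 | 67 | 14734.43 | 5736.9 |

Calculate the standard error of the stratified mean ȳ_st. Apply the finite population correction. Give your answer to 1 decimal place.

SE(ȳ_st) ≈ 326.2

V̂(ȳ_st) = Σ W_h² (1 − n_h/N_h) s_h²/n_h, with W_h = N_h/N and N = 2200:
  stratum 1: (525/2200)²·(1 − 50/525)·2632.7²/50 = 7142.34
  stratum 2: (700/2200)²·(1 − 62/700)·2516.0²/62 = 9421.13
  stratum 3: (975/2200)²·(1 − 67/975)·5736.9²/67 = 89851.4
V̂(ȳ_st) = 106415
SE(ȳ_st) = √106415 = 326.213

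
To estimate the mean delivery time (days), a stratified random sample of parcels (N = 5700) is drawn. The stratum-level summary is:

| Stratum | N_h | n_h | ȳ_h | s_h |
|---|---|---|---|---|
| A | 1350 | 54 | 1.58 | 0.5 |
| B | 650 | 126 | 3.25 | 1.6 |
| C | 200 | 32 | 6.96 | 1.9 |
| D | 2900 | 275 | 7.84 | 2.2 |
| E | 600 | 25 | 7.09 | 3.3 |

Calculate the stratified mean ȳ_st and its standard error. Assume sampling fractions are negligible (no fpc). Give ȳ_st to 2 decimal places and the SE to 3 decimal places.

ȳ_st ≈ 5.72, SE ≈ 0.100

ȳ_st = Σ W_h ȳ_h = (1350·1.58 + 650·3.25 + 200·6.96 + 2900·7.84 + 600·7.09)/5700 = 5.72412
V̂(ȳ_st) = Σ W_h² s_h²/n_h, with W_h = N_h/N and N = 5700:
  stratum A: (1350/5700)²·0.5²/54 = 0.000259695
  stratum B: (650/5700)²·1.6²/126 = 0.000264208
  stratum C: (200/5700)²·1.9²/32 = 0.000138889
  stratum D: (2900/5700)²·2.2²/275 = 0.00455574
  stratum E: (600/5700)²·3.3²/25 = 0.00482659
V̂(ȳ_st) = 0.0100451
SE(ȳ_st) = √0.0100451 = 0.100225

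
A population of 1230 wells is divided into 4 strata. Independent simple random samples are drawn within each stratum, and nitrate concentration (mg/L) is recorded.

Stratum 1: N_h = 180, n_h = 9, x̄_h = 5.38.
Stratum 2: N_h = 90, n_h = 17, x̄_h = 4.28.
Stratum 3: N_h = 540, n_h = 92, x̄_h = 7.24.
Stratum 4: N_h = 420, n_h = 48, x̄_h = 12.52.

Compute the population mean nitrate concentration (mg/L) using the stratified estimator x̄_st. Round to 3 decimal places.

N = Σ N_h = 1230. Stratum weights W_h = N_h/N.
x̄_st = (180·5.38 + 90·4.28 + 540·7.24 + 420·12.52) / 1230 = 8.55415

x̄_st ≈ 8.554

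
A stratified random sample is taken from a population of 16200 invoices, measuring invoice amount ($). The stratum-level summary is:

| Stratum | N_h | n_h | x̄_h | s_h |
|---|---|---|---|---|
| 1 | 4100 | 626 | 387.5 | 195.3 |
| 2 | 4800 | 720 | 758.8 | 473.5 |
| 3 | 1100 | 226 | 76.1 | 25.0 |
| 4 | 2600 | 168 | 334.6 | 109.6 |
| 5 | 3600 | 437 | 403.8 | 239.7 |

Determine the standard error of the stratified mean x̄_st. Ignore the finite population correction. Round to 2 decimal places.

V̂(x̄_st) = Σ W_h² s_h²/n_h, with W_h = N_h/N and N = 16200:
  stratum 1: (4100/16200)²·195.3²/626 = 3.90272
  stratum 2: (4800/16200)²·473.5²/720 = 27.3376
  stratum 3: (1100/16200)²·25.0²/226 = 0.0127505
  stratum 4: (2600/16200)²·109.6²/168 = 1.84174
  stratum 5: (3600/16200)²·239.7²/437 = 6.49276
V̂(x̄_st) = 39.5875
SE(x̄_st) = √39.5875 = 6.29186

SE(x̄_st) ≈ 6.29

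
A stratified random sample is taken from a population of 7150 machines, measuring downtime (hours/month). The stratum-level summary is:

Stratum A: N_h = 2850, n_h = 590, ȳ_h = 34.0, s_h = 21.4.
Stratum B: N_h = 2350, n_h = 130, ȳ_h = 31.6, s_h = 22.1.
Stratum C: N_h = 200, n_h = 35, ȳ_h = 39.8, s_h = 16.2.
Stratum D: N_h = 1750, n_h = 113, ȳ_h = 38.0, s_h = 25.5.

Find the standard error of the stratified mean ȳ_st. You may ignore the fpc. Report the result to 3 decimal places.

V̂(ȳ_st) = Σ W_h² s_h²/n_h, with W_h = N_h/N and N = 7150:
  stratum A: (2850/7150)²·21.4²/590 = 0.123326
  stratum B: (2350/7150)²·22.1²/130 = 0.405849
  stratum C: (200/7150)²·16.2²/35 = 0.00586692
  stratum D: (1750/7150)²·25.5²/113 = 0.34472
V̂(ȳ_st) = 0.879761
SE(ȳ_st) = √0.879761 = 0.937956

SE(ȳ_st) ≈ 0.938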